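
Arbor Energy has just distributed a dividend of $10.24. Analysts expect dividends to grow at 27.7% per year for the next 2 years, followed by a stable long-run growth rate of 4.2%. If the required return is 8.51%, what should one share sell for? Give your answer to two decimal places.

Two-stage DDM. Project D₁…D_2 at 0.277, terminal growth 0.042, discount at r = 0.0851.
D_1 = 13.0765
D_2 = 16.6987
Terminal value at t=2: TV = D_3/(r−g) = 17.4000/(0.0851−0.042) = 403.7125
P₀ = 13.0765/(1+0.0851)^1 + 16.6987/(1+0.0851)^2 + 403.7125/(1+0.0851)^2 = 369.1056

$369.11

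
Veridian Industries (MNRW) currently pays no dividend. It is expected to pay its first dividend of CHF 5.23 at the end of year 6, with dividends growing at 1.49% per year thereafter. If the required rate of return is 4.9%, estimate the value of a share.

CHF 120.75

Deferred-dividend DDM. At t=5 the remaining stream is a growing perpetuity with first payment D_6 = 5.23.
V_5 = D_6/(r−g) = 5.23/(0.049−0.0149) = 153.3724
P₀ = V_5/(1+r)^5 = 153.3724/(1+0.049)^5 = 120.7452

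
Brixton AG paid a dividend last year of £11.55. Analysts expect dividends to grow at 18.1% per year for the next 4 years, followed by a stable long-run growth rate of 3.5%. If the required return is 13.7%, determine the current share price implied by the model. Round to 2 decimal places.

Two-stage DDM. Project D₁…D_4 at 0.181, terminal growth 0.035, discount at r = 0.137.
D_1 = 13.6406
D_2 = 16.1095
D_3 = 19.0253
D_4 = 22.4689
Terminal value at t=4: TV = D_5/(r−g) = 23.2553/(0.137−0.035) = 227.9931
P₀ = 13.6406/(1+0.137)^1 + 16.1095/(1+0.137)^2 + 19.0253/(1+0.137)^3 + 22.4689/(1+0.137)^4 + 227.9931/(1+0.137)^4 = 187.2666

£187.27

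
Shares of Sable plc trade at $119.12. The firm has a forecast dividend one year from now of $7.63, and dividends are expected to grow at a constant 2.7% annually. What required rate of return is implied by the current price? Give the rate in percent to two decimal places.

Rearranging the constant-growth DDM: r = D₁/P₀ + g.
r = 7.6300 / 119.12 + 0.027 = 0.06405 + 0.027 = 0.09105

9.11%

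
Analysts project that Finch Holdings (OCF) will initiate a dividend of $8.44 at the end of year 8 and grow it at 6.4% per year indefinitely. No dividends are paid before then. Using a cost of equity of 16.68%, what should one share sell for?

Deferred-dividend DDM. At t=7 the remaining stream is a growing perpetuity with first payment D_8 = 8.44.
V_7 = D_8/(r−g) = 8.44/(0.1668−0.064) = 82.1012
P₀ = V_7/(1+r)^7 = 82.1012/(1+0.1668)^7 = 27.8852

$27.89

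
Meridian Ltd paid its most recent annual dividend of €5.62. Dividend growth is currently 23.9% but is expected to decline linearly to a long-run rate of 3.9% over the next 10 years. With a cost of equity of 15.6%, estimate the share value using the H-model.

H-model: P₀ = D₀[(1+g_L) + H(g_S−g_L)]/(r−g_L), with H = 10/2 = 5.
P₀ = 5.62 × [(1+0.039) + 5×(0.239−0.039)] / (0.156−0.039)
   = 5.62 × 2.0390 / 0.117 = 97.9417

€97.94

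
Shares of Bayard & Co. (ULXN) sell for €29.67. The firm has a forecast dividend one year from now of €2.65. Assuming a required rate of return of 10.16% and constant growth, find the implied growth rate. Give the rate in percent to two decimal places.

From P₀ = D₁/(r − g), the implied growth is g = r − D₁/P₀.
g = 0.1016 − 2.65/29.67 = 0.1016 − 0.08932 = 0.01228

1.23%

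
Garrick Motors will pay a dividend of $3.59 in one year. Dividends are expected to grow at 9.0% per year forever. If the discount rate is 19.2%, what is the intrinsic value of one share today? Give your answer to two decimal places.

$35.20

Gordon growth model: P₀ = D₁/(r − g), with D₁ = 3.59 given directly.
P₀ = 3.5900 / (0.192 − 0.09) = 3.5900 / 0.102 = 35.1961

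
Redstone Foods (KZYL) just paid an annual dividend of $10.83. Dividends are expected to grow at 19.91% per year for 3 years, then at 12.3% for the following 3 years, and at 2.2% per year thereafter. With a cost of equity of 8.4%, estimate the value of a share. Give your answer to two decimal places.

Three-stage DDM. Project D₁…D_6; terminal Gordon value at t=6 with g = 0.022; discount at r = 0.084.
D_1 = 12.9863
D_2 = 15.5718
D_3 = 18.6722
D_4 = 20.9688
D_5 = 23.5480
D_6 = 26.4444
TV_6 = 27.0262/(0.084−0.022) = 435.9063
P₀ = Σ Dₜ/(1+r)ᵗ + TV_6/(1+r)^6 = 355.7782

$355.78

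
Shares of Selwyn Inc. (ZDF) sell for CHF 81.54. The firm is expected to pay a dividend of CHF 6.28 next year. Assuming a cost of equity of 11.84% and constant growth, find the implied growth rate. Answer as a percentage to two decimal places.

From P₀ = D₁/(r − g), the implied growth is g = r − D₁/P₀.
g = 0.1184 − 6.28/81.54 = 0.1184 − 0.07702 = 0.04138

4.14%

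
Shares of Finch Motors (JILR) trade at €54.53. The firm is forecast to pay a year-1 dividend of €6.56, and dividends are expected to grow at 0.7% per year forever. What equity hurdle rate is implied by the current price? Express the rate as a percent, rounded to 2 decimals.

12.73%

Rearranging the constant-growth DDM: r = D₁/P₀ + g.
r = 6.5600 / 54.53 + 0.007 = 0.12030 + 0.007 = 0.12730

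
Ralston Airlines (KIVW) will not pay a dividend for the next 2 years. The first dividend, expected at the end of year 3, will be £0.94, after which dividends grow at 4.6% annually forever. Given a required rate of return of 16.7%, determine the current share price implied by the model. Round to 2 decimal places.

Deferred-dividend DDM. At t=2 the remaining stream is a growing perpetuity with first payment D_3 = 0.94.
V_2 = D_3/(r−g) = 0.94/(0.167−0.046) = 7.7686
P₀ = V_2/(1+r)^2 = 7.7686/(1+0.167)^2 = 5.7043

£5.70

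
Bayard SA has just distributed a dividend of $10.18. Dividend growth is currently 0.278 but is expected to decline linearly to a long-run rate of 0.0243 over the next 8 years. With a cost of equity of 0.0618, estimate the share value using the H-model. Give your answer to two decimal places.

H-model: P₀ = D₀[(1+g_L) + H(g_S−g_L)]/(r−g_L), with H = 8/2 = 4.
P₀ = 10.18 × [(1+0.0243) + 4×(0.278−0.0243)] / (0.0618−0.0243)
   = 10.18 × 2.0391 / 0.0375 = 553.5477

$553.55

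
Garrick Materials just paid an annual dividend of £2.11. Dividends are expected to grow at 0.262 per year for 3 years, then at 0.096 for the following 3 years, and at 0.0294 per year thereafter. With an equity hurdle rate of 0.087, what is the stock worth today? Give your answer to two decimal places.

£79.16

Three-stage DDM. Project D₁…D_6; terminal Gordon value at t=6 with g = 0.0294; discount at r = 0.087.
D_1 = 2.6628
D_2 = 3.3605
D_3 = 4.2409
D_4 = 4.6481
D_5 = 5.0943
D_6 = 5.5833
TV_6 = 5.7475/(0.087−0.0294) = 99.7824
P₀ = Σ Dₜ/(1+r)ᵗ + TV_6/(1+r)^6 = 79.1556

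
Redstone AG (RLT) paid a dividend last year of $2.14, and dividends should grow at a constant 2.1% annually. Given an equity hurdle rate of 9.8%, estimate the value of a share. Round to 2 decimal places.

$28.38

Gordon growth model: P₀ = D₁/(r − g). D₁ = 2.14 × (1 + 0.021) = 2.1849.
P₀ = 2.1849 / (0.098 − 0.021) = 2.1849 / 0.077 = 28.3758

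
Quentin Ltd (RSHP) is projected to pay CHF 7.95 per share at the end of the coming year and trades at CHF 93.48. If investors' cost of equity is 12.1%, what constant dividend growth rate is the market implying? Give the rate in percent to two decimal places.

From P₀ = D₁/(r − g), the implied growth is g = r − D₁/P₀.
g = 0.121 − 7.95/93.48 = 0.121 − 0.08504 = 0.03596

3.60%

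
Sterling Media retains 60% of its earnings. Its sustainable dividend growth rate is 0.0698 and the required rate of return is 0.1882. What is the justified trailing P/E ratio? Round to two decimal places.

3.61

Payout ratio b = 1 − 0.60 = 0.40.
Justified trailing P/E = b(1+g)/(r−g) = 0.40×(1+0.0698)/(0.1882−0.0698) = 3.6142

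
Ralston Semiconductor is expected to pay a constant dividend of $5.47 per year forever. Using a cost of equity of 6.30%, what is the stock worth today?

$86.83

Zero-growth DDM (perpetuity): P₀ = D/r = 5.47 / 0.063 = 86.8254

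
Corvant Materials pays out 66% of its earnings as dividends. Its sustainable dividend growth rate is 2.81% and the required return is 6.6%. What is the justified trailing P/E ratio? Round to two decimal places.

Justified trailing P/E = b(1+g)/(r−g) = 0.66×(1+0.0281)/(0.066−0.0281) = 17.9036

17.90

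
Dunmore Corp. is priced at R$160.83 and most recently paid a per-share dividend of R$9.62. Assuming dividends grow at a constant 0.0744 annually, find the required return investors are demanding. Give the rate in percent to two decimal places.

13.87%

Rearranging the constant-growth DDM: r = D₁/P₀ + g.
D₁ = 9.62 × (1 + 0.0744) = 10.3357.
r = 10.3357 / 160.83 + 0.0744 = 0.06426 + 0.0744 = 0.13866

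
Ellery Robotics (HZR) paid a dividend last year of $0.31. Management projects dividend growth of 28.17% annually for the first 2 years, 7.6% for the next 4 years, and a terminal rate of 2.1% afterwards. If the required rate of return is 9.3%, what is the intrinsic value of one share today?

Three-stage DDM. Project D₁…D_6; terminal Gordon value at t=6 with g = 0.021; discount at r = 0.093.
D_1 = 0.3973
D_2 = 0.5093
D_3 = 0.5480
D_4 = 0.5896
D_5 = 0.6344
D_6 = 0.6826
TV_6 = 0.6970/(0.093−0.021) = 9.6800
P₀ = Σ Dₜ/(1+r)ᵗ + TV_6/(1+r)^6 = 8.1071

$8.11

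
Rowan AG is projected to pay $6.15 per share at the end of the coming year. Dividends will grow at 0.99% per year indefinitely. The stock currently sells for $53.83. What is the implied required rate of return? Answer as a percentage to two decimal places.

Rearranging the constant-growth DDM: r = D₁/P₀ + g.
r = 6.1500 / 53.83 + 0.0099 = 0.11425 + 0.0099 = 0.12415

12.41%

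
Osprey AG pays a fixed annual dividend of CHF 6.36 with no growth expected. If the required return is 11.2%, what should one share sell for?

CHF 56.79

Zero-growth DDM (perpetuity): P₀ = D/r = 6.36 / 0.112 = 56.7857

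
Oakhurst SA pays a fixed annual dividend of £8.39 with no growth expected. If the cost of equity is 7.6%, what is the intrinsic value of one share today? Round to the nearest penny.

£110.39

Zero-growth DDM (perpetuity): P₀ = D/r = 8.39 / 0.076 = 110.3947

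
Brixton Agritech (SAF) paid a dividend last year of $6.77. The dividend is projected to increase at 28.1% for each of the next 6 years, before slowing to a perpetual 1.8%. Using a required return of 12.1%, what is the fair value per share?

Two-stage DDM. Project D₁…D_6 at 0.281, terminal growth 0.018, discount at r = 0.121.
D_1 = 8.6724
D_2 = 11.1093
D_3 = 14.2310
D_4 = 18.2299
D_5 = 23.3526
D_6 = 29.9146
Terminal value at t=6: TV = D_7/(r−g) = 30.4531/(0.121−0.018) = 295.6610
P₀ = 8.6724/(1+0.121)^1 + 11.1093/(1+0.121)^2 + 14.2310/(1+0.121)^3 + 18.2299/(1+0.121)^4 + 23.3526/(1+0.121)^5 + 29.9146/(1+0.121)^6 + 295.6610/(1+0.121)^6 = 215.4809

$215.48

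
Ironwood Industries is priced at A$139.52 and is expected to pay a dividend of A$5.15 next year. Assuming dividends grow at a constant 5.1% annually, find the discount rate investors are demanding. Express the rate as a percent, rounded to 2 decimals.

Rearranging the constant-growth DDM: r = D₁/P₀ + g.
r = 5.1500 / 139.52 + 0.051 = 0.03691 + 0.051 = 0.08791

8.79%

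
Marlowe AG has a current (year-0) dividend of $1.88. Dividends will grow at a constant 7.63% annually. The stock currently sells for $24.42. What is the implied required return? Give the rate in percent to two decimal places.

15.92%

Rearranging the constant-growth DDM: r = D₁/P₀ + g.
D₁ = 1.88 × (1 + 0.0763) = 2.0234.
r = 2.0234 / 24.42 + 0.0763 = 0.08286 + 0.0763 = 0.15916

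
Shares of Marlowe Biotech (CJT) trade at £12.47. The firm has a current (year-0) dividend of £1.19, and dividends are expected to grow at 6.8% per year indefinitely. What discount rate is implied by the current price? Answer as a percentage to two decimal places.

Rearranging the constant-growth DDM: r = D₁/P₀ + g.
D₁ = 1.19 × (1 + 0.068) = 1.2709.
r = 1.2709 / 12.47 + 0.068 = 0.10192 + 0.068 = 0.16992

16.99%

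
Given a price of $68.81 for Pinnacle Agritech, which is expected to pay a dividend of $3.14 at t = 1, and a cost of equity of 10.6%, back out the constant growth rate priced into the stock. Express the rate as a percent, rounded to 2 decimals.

From P₀ = D₁/(r − g), the implied growth is g = r − D₁/P₀.
g = 0.106 − 3.14/68.81 = 0.106 − 0.04563 = 0.06037

6.04%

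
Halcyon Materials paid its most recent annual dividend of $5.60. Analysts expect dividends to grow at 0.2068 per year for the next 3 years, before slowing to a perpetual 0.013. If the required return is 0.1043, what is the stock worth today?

$101.21

Two-stage DDM. Project D₁…D_3 at 0.2068, terminal growth 0.013, discount at r = 0.1043.
D_1 = 6.7581
D_2 = 8.1557
D_3 = 9.8422
Terminal value at t=3: TV = D_4/(r−g) = 9.9702/(0.1043−0.013) = 109.2025
P₀ = 6.7581/(1+0.1043)^1 + 8.1557/(1+0.1043)^2 + 9.8422/(1+0.1043)^3 + 109.2025/(1+0.1043)^3 = 101.2069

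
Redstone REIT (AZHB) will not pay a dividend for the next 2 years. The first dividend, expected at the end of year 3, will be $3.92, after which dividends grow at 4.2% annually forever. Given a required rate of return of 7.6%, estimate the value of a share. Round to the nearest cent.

$99.58

Deferred-dividend DDM. At t=2 the remaining stream is a growing perpetuity with first payment D_3 = 3.92.
V_2 = D_3/(r−g) = 3.92/(0.076−0.042) = 115.2941
P₀ = V_2/(1+r)^2 = 115.2941/(1+0.076)^2 = 99.5824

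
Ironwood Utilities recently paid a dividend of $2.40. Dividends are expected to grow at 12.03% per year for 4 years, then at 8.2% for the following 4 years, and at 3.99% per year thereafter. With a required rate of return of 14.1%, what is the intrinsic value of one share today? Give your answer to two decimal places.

Three-stage DDM. Project D₁…D_8; terminal Gordon value at t=8 with g = 0.0399; discount at r = 0.141.
D_1 = 2.6887
D_2 = 3.0122
D_3 = 3.3745
D_4 = 3.7805
D_5 = 4.0905
D_6 = 4.4259
D_7 = 4.7888
D_8 = 5.1815
TV_8 = 5.3883/(0.141−0.0399) = 53.2964
P₀ = Σ Dₜ/(1+r)ᵗ + TV_8/(1+r)^8 = 35.5522

$35.55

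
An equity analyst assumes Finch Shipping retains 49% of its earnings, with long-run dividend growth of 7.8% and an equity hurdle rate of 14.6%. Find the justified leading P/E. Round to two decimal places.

7.50

Payout ratio b = 1 − 0.49 = 0.51.
Justified leading P/E = b/(r−g) = 0.51/(0.146−0.078) = 7.5000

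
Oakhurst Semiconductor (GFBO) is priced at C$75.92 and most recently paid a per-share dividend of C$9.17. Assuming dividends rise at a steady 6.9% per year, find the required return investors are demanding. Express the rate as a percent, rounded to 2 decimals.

19.81%

Rearranging the constant-growth DDM: r = D₁/P₀ + g.
D₁ = 9.17 × (1 + 0.069) = 9.8027.
r = 9.8027 / 75.92 + 0.069 = 0.12912 + 0.069 = 0.19812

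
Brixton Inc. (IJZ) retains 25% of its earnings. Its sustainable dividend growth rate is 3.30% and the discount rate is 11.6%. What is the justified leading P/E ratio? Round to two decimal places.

9.04

Payout ratio b = 1 − 0.25 = 0.75.
Justified leading P/E = b/(r−g) = 0.75/(0.116−0.033) = 9.0361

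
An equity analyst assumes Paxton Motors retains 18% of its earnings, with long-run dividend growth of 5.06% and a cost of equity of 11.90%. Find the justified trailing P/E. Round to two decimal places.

Payout ratio b = 1 − 0.18 = 0.82.
Justified trailing P/E = b(1+g)/(r−g) = 0.82×(1+0.0506)/(0.119−0.0506) = 12.5949

12.59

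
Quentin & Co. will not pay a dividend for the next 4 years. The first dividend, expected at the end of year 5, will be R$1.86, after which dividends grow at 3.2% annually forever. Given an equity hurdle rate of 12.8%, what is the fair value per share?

Deferred-dividend DDM. At t=4 the remaining stream is a growing perpetuity with first payment D_5 = 1.86.
V_4 = D_5/(r−g) = 1.86/(0.128−0.032) = 19.3750
P₀ = V_4/(1+r)^4 = 19.3750/(1+0.128)^4 = 11.9676

R$11.97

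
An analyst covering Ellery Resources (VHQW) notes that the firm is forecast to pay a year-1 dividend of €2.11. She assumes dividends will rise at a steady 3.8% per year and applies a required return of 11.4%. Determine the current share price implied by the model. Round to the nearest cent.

Gordon growth model: P₀ = D₁/(r − g), with D₁ = 2.11 given directly.
P₀ = 2.1100 / (0.114 − 0.038) = 2.1100 / 0.076 = 27.7632

€27.76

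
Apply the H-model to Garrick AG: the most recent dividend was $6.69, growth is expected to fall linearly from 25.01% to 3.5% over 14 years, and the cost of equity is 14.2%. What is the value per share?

H-model: P₀ = D₀[(1+g_L) + H(g_S−g_L)]/(r−g_L), with H = 14/2 = 7.
P₀ = 6.69 × [(1+0.035) + 7×(0.2501−0.035)] / (0.142−0.035)
   = 6.69 × 2.5407 / 0.107 = 158.8531

$158.85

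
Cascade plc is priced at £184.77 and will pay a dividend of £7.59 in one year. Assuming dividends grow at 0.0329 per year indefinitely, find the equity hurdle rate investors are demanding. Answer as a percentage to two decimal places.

Rearranging the constant-growth DDM: r = D₁/P₀ + g.
r = 7.5900 / 184.77 + 0.0329 = 0.04108 + 0.0329 = 0.07398

7.40%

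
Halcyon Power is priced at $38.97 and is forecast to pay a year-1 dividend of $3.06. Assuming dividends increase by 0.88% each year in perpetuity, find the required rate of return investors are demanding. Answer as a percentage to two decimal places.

8.73%

Rearranging the constant-growth DDM: r = D₁/P₀ + g.
r = 3.0600 / 38.97 + 0.0088 = 0.07852 + 0.0088 = 0.08732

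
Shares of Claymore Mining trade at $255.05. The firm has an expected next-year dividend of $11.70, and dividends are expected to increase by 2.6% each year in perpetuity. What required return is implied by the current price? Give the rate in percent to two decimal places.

7.19%

Rearranging the constant-growth DDM: r = D₁/P₀ + g.
r = 11.7000 / 255.05 + 0.026 = 0.04587 + 0.026 = 0.07187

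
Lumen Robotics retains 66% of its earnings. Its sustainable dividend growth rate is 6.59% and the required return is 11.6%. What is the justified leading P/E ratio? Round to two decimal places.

Payout ratio b = 1 − 0.66 = 0.34.
Justified leading P/E = b/(r−g) = 0.34/(0.116−0.0659) = 6.7864

6.79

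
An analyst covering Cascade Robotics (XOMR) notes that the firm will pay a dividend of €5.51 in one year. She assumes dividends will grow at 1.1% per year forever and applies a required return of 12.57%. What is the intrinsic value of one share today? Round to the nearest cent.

Gordon growth model: P₀ = D₁/(r − g), with D₁ = 5.51 given directly.
P₀ = 5.5100 / (0.1257 − 0.011) = 5.5100 / 0.1147 = 48.0384

€48.04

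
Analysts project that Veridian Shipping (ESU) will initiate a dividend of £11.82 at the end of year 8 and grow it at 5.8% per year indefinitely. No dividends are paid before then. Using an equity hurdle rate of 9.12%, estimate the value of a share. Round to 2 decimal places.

£193.26

Deferred-dividend DDM. At t=7 the remaining stream is a growing perpetuity with first payment D_8 = 11.82.
V_7 = D_8/(r−g) = 11.82/(0.0912−0.058) = 356.0241
P₀ = V_7/(1+r)^7 = 356.0241/(1+0.0912)^7 = 193.2631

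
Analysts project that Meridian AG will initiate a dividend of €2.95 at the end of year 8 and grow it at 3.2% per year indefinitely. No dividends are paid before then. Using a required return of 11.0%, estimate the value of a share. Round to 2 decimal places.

Deferred-dividend DDM. At t=7 the remaining stream is a growing perpetuity with first payment D_8 = 2.95.
V_7 = D_8/(r−g) = 2.95/(0.11−0.032) = 37.8205
P₀ = V_7/(1+r)^7 = 37.8205/(1+0.11)^7 = 18.2166

€18.22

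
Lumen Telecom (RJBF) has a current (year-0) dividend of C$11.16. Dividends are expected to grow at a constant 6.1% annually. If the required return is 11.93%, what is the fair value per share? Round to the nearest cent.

Gordon growth model: P₀ = D₁/(r − g). D₁ = 11.16 × (1 + 0.061) = 11.8408.
P₀ = 11.8408 / (0.1193 − 0.061) = 11.8408 / 0.0583 = 203.1005

C$203.10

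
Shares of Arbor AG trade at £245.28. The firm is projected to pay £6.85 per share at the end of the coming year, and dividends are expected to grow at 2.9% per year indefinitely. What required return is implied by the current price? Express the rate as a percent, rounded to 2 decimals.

5.69%

Rearranging the constant-growth DDM: r = D₁/P₀ + g.
r = 6.8500 / 245.28 + 0.029 = 0.02793 + 0.029 = 0.05693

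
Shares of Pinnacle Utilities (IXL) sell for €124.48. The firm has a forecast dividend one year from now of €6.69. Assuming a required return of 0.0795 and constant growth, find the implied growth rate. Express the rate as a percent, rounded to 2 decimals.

2.58%

From P₀ = D₁/(r − g), the implied growth is g = r − D₁/P₀.
g = 0.0795 − 6.69/124.48 = 0.0795 − 0.05374 = 0.02576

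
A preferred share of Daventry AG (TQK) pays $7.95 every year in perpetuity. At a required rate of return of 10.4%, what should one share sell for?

Zero-growth DDM (perpetuity): P₀ = D/r = 7.95 / 0.104 = 76.4423

$76.44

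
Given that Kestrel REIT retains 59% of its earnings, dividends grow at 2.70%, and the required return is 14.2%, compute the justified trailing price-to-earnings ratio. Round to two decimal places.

3.66

Payout ratio b = 1 − 0.59 = 0.41.
Justified trailing P/E = b(1+g)/(r−g) = 0.41×(1+0.027)/(0.142−0.027) = 3.6615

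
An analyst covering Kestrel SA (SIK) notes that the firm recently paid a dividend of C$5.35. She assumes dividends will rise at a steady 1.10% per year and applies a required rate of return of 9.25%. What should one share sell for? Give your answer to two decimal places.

C$66.37

Gordon growth model: P₀ = D₁/(r − g). D₁ = 5.35 × (1 + 0.011) = 5.4088.
P₀ = 5.4088 / (0.0925 − 0.011) = 5.4088 / 0.0815 = 66.3663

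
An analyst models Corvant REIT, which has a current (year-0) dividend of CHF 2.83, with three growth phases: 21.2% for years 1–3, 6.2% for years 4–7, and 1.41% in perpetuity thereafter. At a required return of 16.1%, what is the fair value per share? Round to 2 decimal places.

Three-stage DDM. Project D₁…D_7; terminal Gordon value at t=7 with g = 0.0141; discount at r = 0.161.
D_1 = 3.4300
D_2 = 4.1571
D_3 = 5.0384
D_4 = 5.3508
D_5 = 5.6826
D_6 = 6.0349
D_7 = 6.4090
TV_7 = 6.4994/(0.161−0.0141) = 44.2437
P₀ = Σ Dₜ/(1+r)ᵗ + TV_7/(1+r)^7 = 35.1758

CHF 35.18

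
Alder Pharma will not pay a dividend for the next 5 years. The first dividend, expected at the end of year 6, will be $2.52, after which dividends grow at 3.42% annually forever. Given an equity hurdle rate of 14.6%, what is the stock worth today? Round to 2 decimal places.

Deferred-dividend DDM. At t=5 the remaining stream is a growing perpetuity with first payment D_6 = 2.52.
V_5 = D_6/(r−g) = 2.52/(0.146−0.0342) = 22.5403
P₀ = V_5/(1+r)^5 = 22.5403/(1+0.146)^5 = 11.4034

$11.40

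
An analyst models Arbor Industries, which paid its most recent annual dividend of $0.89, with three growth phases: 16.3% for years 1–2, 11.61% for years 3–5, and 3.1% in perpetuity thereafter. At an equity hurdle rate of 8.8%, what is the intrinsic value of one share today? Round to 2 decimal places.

Three-stage DDM. Project D₁…D_5; terminal Gordon value at t=5 with g = 0.031; discount at r = 0.088.
D_1 = 1.0351
D_2 = 1.2038
D_3 = 1.3435
D_4 = 1.4995
D_5 = 1.6736
TV_5 = 1.7255/(0.088−0.031) = 30.2721
P₀ = Σ Dₜ/(1+r)ᵗ + TV_5/(1+r)^5 = 25.0357

$25.04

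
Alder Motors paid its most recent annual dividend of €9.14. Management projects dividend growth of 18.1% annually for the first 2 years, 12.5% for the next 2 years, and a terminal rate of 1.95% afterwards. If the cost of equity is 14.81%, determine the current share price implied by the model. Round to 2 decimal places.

€111.45

Three-stage DDM. Project D₁…D_4; terminal Gordon value at t=4 with g = 0.0195; discount at r = 0.1481.
D_1 = 10.7943
D_2 = 12.7481
D_3 = 14.3416
D_4 = 16.1343
TV_4 = 16.4490/(0.1481−0.0195) = 127.9079
P₀ = Σ Dₜ/(1+r)ᵗ + TV_4/(1+r)^4 = 111.4531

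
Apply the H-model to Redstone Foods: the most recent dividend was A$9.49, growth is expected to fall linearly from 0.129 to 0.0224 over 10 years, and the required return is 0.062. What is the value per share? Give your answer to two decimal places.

A$372.75

H-model: P₀ = D₀[(1+g_L) + H(g_S−g_L)]/(r−g_L), with H = 10/2 = 5.
P₀ = 9.49 × [(1+0.0224) + 5×(0.129−0.0224)] / (0.062−0.0224)
   = 9.49 × 1.5554 / 0.0396 = 372.7461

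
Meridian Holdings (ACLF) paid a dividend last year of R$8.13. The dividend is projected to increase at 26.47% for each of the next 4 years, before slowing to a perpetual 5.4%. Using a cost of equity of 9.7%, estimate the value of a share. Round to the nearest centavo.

Two-stage DDM. Project D₁…D_4 at 0.2647, terminal growth 0.054, discount at r = 0.097.
D_1 = 10.2820
D_2 = 13.0037
D_3 = 16.4457
D_4 = 20.7989
Terminal value at t=4: TV = D_5/(r−g) = 21.9221/(0.097−0.054) = 509.8152
P₀ = 10.2820/(1+0.097)^1 + 13.0037/(1+0.097)^2 + 16.4457/(1+0.097)^3 + 20.7989/(1+0.097)^4 + 509.8152/(1+0.097)^4 = 399.0334

R$399.03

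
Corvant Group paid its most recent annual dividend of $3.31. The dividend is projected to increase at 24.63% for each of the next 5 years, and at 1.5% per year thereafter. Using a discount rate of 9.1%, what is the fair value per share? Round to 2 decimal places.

Two-stage DDM. Project D₁…D_5 at 0.2463, terminal growth 0.015, discount at r = 0.091.
D_1 = 4.1253
D_2 = 5.1413
D_3 = 6.4076
D_4 = 7.9858
D_5 = 9.9527
Terminal value at t=5: TV = D_6/(r−g) = 10.1020/(0.091−0.015) = 132.9209
P₀ = 4.1253/(1+0.091)^1 + 5.1413/(1+0.091)^2 + 6.4076/(1+0.091)^3 + 7.9858/(1+0.091)^4 + 9.9527/(1+0.091)^5 + 132.9209/(1+0.091)^5 = 111.1047

$111.10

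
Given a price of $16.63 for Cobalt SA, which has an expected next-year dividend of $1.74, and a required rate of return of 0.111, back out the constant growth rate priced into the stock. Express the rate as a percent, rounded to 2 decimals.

0.64%

From P₀ = D₁/(r − g), the implied growth is g = r − D₁/P₀.
g = 0.111 − 1.74/16.63 = 0.111 − 0.10463 = 0.00637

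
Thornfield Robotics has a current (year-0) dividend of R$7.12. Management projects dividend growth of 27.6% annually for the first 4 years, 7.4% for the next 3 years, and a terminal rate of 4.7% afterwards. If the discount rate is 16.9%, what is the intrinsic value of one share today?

R$128.54

Three-stage DDM. Project D₁…D_7; terminal Gordon value at t=7 with g = 0.047; discount at r = 0.169.
D_1 = 9.0851
D_2 = 11.5926
D_3 = 14.7922
D_4 = 18.8748
D_5 = 20.2716
D_6 = 21.7716
D_7 = 23.3827
TV_7 = 24.4817/(0.169−0.047) = 200.6700
P₀ = Σ Dₜ/(1+r)ᵗ + TV_7/(1+r)^7 = 128.5396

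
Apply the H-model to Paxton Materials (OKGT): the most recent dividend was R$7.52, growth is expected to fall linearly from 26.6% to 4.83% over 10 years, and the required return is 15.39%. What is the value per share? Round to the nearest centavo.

R$152.17

H-model: P₀ = D₀[(1+g_L) + H(g_S−g_L)]/(r−g_L), with H = 10/2 = 5.
P₀ = 7.52 × [(1+0.0483) + 5×(0.266−0.0483)] / (0.1539−0.0483)
   = 7.52 × 2.1368 / 0.1056 = 152.1661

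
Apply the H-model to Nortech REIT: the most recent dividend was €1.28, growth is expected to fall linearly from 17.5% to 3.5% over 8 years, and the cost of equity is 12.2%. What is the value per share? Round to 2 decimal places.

€23.47

H-model: P₀ = D₀[(1+g_L) + H(g_S−g_L)]/(r−g_L), with H = 8/2 = 4.
P₀ = 1.28 × [(1+0.035) + 4×(0.175−0.035)] / (0.122−0.035)
   = 1.28 × 1.5950 / 0.087 = 23.4667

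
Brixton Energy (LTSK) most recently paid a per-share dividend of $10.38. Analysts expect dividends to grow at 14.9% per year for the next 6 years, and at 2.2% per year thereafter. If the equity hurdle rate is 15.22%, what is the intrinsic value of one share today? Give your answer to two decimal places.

$141.81

Two-stage DDM. Project D₁…D_6 at 0.149, terminal growth 0.022, discount at r = 0.1522.
D_1 = 11.9266
D_2 = 13.7037
D_3 = 15.7455
D_4 = 18.0916
D_5 = 20.7873
D_6 = 23.8846
Terminal value at t=6: TV = D_7/(r−g) = 24.4100/(0.1522−0.022) = 187.4811
P₀ = 11.9266/(1+0.1522)^1 + 13.7037/(1+0.1522)^2 + 15.7455/(1+0.1522)^3 + 18.0916/(1+0.1522)^4 + 20.7873/(1+0.1522)^5 + 23.8846/(1+0.1522)^6 + 187.4811/(1+0.1522)^6 = 141.8065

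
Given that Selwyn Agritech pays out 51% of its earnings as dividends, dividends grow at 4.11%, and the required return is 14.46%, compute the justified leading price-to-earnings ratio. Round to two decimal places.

Justified leading P/E = b/(r−g) = 0.51/(0.1446−0.0411) = 4.9275

4.93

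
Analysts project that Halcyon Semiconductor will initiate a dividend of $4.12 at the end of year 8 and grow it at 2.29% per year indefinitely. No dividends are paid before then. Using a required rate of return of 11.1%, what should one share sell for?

$22.38

Deferred-dividend DDM. At t=7 the remaining stream is a growing perpetuity with first payment D_8 = 4.12.
V_7 = D_8/(r−g) = 4.12/(0.111−0.0229) = 46.7650
P₀ = V_7/(1+r)^7 = 46.7650/(1+0.111)^7 = 22.3832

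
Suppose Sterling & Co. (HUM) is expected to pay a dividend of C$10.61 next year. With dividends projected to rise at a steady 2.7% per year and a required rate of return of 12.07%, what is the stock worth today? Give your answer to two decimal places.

Gordon growth model: P₀ = D₁/(r − g), with D₁ = 10.61 given directly.
P₀ = 10.6100 / (0.1207 − 0.027) = 10.6100 / 0.0937 = 113.2337

C$113.23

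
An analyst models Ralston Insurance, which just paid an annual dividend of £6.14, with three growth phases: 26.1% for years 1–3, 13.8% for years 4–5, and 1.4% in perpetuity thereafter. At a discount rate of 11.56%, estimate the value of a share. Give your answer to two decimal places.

£134.01

Three-stage DDM. Project D₁…D_5; terminal Gordon value at t=5 with g = 0.014; discount at r = 0.1156.
D_1 = 7.7425
D_2 = 9.7633
D_3 = 12.3116
D_4 = 14.0106
D_5 = 15.9440
TV_5 = 16.1672/(0.1156−0.014) = 159.1265
P₀ = Σ Dₜ/(1+r)ᵗ + TV_5/(1+r)^5 = 134.0118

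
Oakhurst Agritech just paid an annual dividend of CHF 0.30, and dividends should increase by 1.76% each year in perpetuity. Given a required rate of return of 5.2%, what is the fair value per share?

CHF 8.87

Gordon growth model: P₀ = D₁/(r − g). D₁ = 0.30 × (1 + 0.0176) = 0.3053.
P₀ = 0.3053 / (0.052 − 0.0176) = 0.3053 / 0.0344 = 8.8744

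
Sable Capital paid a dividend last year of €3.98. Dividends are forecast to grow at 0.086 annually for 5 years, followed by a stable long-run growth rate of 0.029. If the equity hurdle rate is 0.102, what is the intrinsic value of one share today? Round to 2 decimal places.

€71.20

Two-stage DDM. Project D₁…D_5 at 0.086, terminal growth 0.029, discount at r = 0.102.
D_1 = 4.3223
D_2 = 4.6940
D_3 = 5.0977
D_4 = 5.5361
D_5 = 6.0122
Terminal value at t=5: TV = D_6/(r−g) = 6.1865/(0.102−0.029) = 84.7471
P₀ = 4.3223/(1+0.102)^1 + 4.6940/(1+0.102)^2 + 5.0977/(1+0.102)^3 + 5.5361/(1+0.102)^4 + 6.0122/(1+0.102)^5 + 84.7471/(1+0.102)^5 = 71.1953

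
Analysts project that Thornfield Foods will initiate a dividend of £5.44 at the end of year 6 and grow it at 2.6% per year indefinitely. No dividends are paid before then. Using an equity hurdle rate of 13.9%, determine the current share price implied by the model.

Deferred-dividend DDM. At t=5 the remaining stream is a growing perpetuity with first payment D_6 = 5.44.
V_5 = D_6/(r−g) = 5.44/(0.139−0.026) = 48.1416
P₀ = V_5/(1+r)^5 = 48.1416/(1+0.139)^5 = 25.1132

£25.11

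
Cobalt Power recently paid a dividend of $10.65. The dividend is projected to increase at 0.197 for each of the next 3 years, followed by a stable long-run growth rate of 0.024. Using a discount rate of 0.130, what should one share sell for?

Two-stage DDM. Project D₁…D_3 at 0.197, terminal growth 0.024, discount at r = 0.13.
D_1 = 12.7481
D_2 = 15.2594
D_3 = 18.2655
Terminal value at t=3: TV = D_4/(r−g) = 18.7039/(0.13−0.024) = 176.4518
P₀ = 12.7481/(1+0.13)^1 + 15.2594/(1+0.13)^2 + 18.2655/(1+0.13)^3 + 176.4518/(1+0.13)^3 = 158.1807

$158.18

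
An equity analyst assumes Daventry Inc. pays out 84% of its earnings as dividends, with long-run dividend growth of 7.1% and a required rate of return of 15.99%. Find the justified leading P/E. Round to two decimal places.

9.45

Justified leading P/E = b/(r−g) = 0.84/(0.1599−0.071) = 9.4488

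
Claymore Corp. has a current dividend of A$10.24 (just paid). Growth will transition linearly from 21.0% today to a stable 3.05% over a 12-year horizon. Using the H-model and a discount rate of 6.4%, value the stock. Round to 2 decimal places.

A$644.20

H-model: P₀ = D₀[(1+g_L) + H(g_S−g_L)]/(r−g_L), with H = 12/2 = 6.
P₀ = 10.24 × [(1+0.0305) + 6×(0.21−0.0305)] / (0.064−0.0305)
   = 10.24 × 2.1075 / 0.0335 = 644.2030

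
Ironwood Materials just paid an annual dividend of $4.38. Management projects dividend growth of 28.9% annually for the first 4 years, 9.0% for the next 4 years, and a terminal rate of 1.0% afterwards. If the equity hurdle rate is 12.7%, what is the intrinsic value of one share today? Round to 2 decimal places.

$109.00

Three-stage DDM. Project D₁…D_8; terminal Gordon value at t=8 with g = 0.01; discount at r = 0.127.
D_1 = 5.6458
D_2 = 7.2775
D_3 = 9.3806
D_4 = 12.0917
D_5 = 13.1799
D_6 = 14.3661
D_7 = 15.6590
D_8 = 17.0684
TV_8 = 17.2390/(0.127−0.01) = 147.3422
P₀ = Σ Dₜ/(1+r)ᵗ + TV_8/(1+r)^8 = 109.0035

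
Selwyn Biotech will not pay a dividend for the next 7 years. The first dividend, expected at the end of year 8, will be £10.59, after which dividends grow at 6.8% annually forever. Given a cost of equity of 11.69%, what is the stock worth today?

£99.88

Deferred-dividend DDM. At t=7 the remaining stream is a growing perpetuity with first payment D_8 = 10.59.
V_7 = D_8/(r−g) = 10.59/(0.1169−0.068) = 216.5644
P₀ = V_7/(1+r)^7 = 216.5644/(1+0.1169)^7 = 99.8820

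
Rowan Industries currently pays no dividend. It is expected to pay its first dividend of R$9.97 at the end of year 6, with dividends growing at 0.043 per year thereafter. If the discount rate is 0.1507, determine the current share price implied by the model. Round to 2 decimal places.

Deferred-dividend DDM. At t=5 the remaining stream is a growing perpetuity with first payment D_6 = 9.97.
V_5 = D_6/(r−g) = 9.97/(0.1507−0.043) = 92.5720
P₀ = V_5/(1+r)^5 = 92.5720/(1+0.1507)^5 = 45.8848

R$45.88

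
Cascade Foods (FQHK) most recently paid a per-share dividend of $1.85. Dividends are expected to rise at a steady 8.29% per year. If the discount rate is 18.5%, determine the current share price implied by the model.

Gordon growth model: P₀ = D₁/(r − g). D₁ = 1.85 × (1 + 0.0829) = 2.0034.
P₀ = 2.0034 / (0.185 − 0.0829) = 2.0034 / 0.1021 = 19.6216

$19.62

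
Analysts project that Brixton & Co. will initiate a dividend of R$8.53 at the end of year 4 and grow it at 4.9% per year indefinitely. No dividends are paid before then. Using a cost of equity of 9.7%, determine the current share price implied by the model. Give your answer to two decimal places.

Deferred-dividend DDM. At t=3 the remaining stream is a growing perpetuity with first payment D_4 = 8.53.
V_3 = D_4/(r−g) = 8.53/(0.097−0.049) = 177.7083
P₀ = V_3/(1+r)^3 = 177.7083/(1+0.097)^3 = 134.6133

R$134.61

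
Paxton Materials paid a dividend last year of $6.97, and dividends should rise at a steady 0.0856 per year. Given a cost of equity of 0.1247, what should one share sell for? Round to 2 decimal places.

Gordon growth model: P₀ = D₁/(r − g). D₁ = 6.97 × (1 + 0.0856) = 7.5666.
P₀ = 7.5666 / (0.1247 − 0.0856) = 7.5666 / 0.0391 = 193.5200

$193.52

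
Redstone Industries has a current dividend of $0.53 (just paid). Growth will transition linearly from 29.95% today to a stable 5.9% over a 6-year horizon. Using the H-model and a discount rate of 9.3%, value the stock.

H-model: P₀ = D₀[(1+g_L) + H(g_S−g_L)]/(r−g_L), with H = 6/2 = 3.
P₀ = 0.53 × [(1+0.059) + 3×(0.2995−0.059)] / (0.093−0.059)
   = 0.53 × 1.7805 / 0.034 = 27.7549

$27.75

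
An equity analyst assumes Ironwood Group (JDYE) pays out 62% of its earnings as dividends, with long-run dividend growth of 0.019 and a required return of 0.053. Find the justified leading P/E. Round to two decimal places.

18.24

Justified leading P/E = b/(r−g) = 0.62/(0.053−0.019) = 18.2353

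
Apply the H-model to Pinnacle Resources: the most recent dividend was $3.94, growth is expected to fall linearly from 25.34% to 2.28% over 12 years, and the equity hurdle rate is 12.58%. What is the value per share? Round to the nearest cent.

$92.05

H-model: P₀ = D₀[(1+g_L) + H(g_S−g_L)]/(r−g_L), with H = 12/2 = 6.
P₀ = 3.94 × [(1+0.0228) + 6×(0.2534−0.0228)] / (0.1258−0.0228)
   = 3.94 × 2.4064 / 0.103 = 92.0506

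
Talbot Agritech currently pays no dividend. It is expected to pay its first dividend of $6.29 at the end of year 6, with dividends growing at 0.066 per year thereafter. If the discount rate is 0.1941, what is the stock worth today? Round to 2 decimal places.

Deferred-dividend DDM. At t=5 the remaining stream is a growing perpetuity with first payment D_6 = 6.29.
V_5 = D_6/(r−g) = 6.29/(0.1941−0.066) = 49.1023
P₀ = V_5/(1+r)^5 = 49.1023/(1+0.1941)^5 = 20.2254

$20.23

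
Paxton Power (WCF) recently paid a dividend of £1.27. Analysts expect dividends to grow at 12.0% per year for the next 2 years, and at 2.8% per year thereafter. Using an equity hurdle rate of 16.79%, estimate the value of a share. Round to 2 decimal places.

£10.97

Two-stage DDM. Project D₁…D_2 at 0.12, terminal growth 0.028, discount at r = 0.1679.
D_1 = 1.4224
D_2 = 1.5931
Terminal value at t=2: TV = D_3/(r−g) = 1.6377/(0.1679−0.028) = 11.7062
P₀ = 1.4224/(1+0.1679)^1 + 1.5931/(1+0.1679)^2 + 11.7062/(1+0.1679)^2 = 10.9682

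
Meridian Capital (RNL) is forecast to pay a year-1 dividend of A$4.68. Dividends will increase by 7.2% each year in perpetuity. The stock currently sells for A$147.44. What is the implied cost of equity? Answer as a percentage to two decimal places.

Rearranging the constant-growth DDM: r = D₁/P₀ + g.
r = 4.6800 / 147.44 + 0.072 = 0.03174 + 0.072 = 0.10374

10.37%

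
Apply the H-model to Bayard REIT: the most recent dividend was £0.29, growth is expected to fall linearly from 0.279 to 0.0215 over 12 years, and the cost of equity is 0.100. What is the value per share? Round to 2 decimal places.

£9.48

H-model: P₀ = D₀[(1+g_L) + H(g_S−g_L)]/(r−g_L), with H = 12/2 = 6.
P₀ = 0.29 × [(1+0.0215) + 6×(0.279−0.0215)] / (0.1−0.0215)
   = 0.29 × 2.5665 / 0.0785 = 9.4813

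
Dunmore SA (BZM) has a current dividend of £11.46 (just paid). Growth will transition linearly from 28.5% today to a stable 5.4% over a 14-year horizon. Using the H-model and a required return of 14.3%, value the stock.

H-model: P₀ = D₀[(1+g_L) + H(g_S−g_L)]/(r−g_L), with H = 14/2 = 7.
P₀ = 11.46 × [(1+0.054) + 7×(0.285−0.054)] / (0.143−0.054)
   = 11.46 × 2.6710 / 0.089 = 343.9288

£343.93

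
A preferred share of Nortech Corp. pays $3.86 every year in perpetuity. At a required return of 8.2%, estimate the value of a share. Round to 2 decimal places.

$47.07

Zero-growth DDM (perpetuity): P₀ = D/r = 3.86 / 0.082 = 47.0732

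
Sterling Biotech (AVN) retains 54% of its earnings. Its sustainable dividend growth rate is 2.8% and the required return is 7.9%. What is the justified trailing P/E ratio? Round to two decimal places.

9.27

Payout ratio b = 1 − 0.54 = 0.46.
Justified trailing P/E = b(1+g)/(r−g) = 0.46×(1+0.028)/(0.079−0.028) = 9.2722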